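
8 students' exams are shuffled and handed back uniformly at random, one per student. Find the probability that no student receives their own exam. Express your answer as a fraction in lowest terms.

2119/5760

This is the derangement probability: permutations of 8 with no fixed point.
D(8) = 8! · (1 − 1/1! + 1/2! − ··· + (−1)^8/8!) = 14833.
P = 14833/40320 = 2119/5760.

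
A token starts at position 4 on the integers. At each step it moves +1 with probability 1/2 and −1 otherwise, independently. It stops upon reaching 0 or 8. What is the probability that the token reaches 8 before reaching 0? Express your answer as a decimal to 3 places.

With a fair step, P(i) = ½P(i−1) + ½P(i+1) with P(0)=0, P(8)=1 has the linear solution P(i) = i/8.
P(4) = 4/8 = 1/2 ≈ 0.500.

0.500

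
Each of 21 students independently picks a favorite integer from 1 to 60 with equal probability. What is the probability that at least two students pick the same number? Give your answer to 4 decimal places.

It's easier to compute the probability that all 21 are distinct.
P(all distinct) = 60/60 · 59/60 · ··· · 40/60 ≈ 0.0186.
So the probability of at least one match is 1 − 0.0186 = 0.9814.

0.9814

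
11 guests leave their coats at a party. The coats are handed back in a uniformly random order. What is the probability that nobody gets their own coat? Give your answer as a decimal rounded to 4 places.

0.3679

This is the derangement probability: permutations of 11 with no fixed point.
D(11) = 11! · (1 − 1/1! + 1/2! − ··· + (−1)^11/11!) = 14684570.
P = 14684570/39916800 = 1468457/3991680 ≈ 0.3679.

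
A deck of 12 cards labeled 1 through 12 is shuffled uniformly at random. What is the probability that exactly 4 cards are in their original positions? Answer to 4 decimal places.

0.0153

Choose which 4 of the 12 are fixed: C(12,4) = 495 ways.
The remaining 8 must have no fixed point: D(8) = 14833.
P = 495·14833/479001600 = 2119/138240 ≈ 0.0153.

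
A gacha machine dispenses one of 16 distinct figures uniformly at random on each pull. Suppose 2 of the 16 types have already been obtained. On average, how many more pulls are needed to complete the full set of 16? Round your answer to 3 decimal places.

52.025

Starting from 2 distinct types, each trial gives a new one with probability (16−i)/16 when i types are held, so the wait for the next new type is 16/(16−i).
E = 16/14 + 16/13 + 16/12 + 16/11 + 16/10 + 16/9 + 16/8 + 16/7 + 16/6 + 16/5 + 16/4 + 16/3 + 16/2 + 16/1 = 2343466/45045 ≈ 52.025.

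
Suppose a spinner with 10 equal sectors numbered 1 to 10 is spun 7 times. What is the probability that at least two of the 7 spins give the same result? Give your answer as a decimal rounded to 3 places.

P(all 7 different) = 10/10 · 9/10 · ··· · 4/10 ≈ 0.060.
P(at least two equal) = 1 − 0.060 = 0.940.

0.940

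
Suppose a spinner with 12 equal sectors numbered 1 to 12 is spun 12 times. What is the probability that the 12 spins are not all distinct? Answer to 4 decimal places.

P(all 12 different) = 12/12 · 11/12 · ··· · 1/12 ≈ 0.0001.
P(at least two equal) = 1 − 0.0001 = 0.9999.

0.9999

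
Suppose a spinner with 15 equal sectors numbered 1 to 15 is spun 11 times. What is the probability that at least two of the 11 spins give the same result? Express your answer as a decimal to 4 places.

P(all 11 different) = 15/15 · 14/15 · ··· · 5/15 ≈ 0.0063.
P(at least two equal) = 1 − 0.0063 = 0.9937.

0.9937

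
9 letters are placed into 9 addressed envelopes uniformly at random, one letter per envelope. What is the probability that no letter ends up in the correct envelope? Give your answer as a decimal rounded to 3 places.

This is the derangement probability: permutations of 9 with no fixed point.
D(9) = 9! · (1 − 1/1! + 1/2! − ··· + (−1)^9/9!) = 133496.
P = 133496/362880 = 16687/45360 ≈ 0.368.

0.368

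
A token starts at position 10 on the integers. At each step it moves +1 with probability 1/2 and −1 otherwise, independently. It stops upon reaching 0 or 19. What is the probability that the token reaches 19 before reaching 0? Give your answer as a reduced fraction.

10/19

With a fair step, P(i) = ½P(i−1) + ½P(i+1) with P(0)=0, P(19)=1 has the linear solution P(i) = i/19.
P(10) = 10/19.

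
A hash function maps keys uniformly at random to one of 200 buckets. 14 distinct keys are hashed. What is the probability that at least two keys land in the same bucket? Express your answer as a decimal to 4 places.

It's easier to compute the probability that all 14 are distinct.
P(all distinct) = 200/200 · 199/200 · ··· · 187/200 ≈ 0.6278.
So the probability of at least one match is 1 − 0.6278 = 0.3722.

0.3722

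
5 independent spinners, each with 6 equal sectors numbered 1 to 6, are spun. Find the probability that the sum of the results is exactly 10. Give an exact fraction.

There are 6^5 = 7776 equally likely outcomes.
The number of ordered 5-tuples from {1,…,6} summing to 10 is 126.
P(sum = 10) = 126/7776 = 7/432.

7/432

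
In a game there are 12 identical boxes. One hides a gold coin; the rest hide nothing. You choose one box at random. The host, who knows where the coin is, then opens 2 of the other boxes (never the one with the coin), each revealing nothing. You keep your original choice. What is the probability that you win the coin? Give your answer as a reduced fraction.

1/12

The host can always open 2 empty boxes regardless of your choice, so the reveals give no information about your original box.
P(win by staying) = 1/12.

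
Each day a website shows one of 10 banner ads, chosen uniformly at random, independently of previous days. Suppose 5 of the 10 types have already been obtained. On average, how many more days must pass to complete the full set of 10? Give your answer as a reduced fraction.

Starting from 5 distinct types, each trial gives a new one with probability (10−i)/10 when i types are held, so the wait for the next new type is 10/(10−i).
E = 10/5 + 10/4 + 10/3 + 10/2 + 10/1 = 137/6.

137/6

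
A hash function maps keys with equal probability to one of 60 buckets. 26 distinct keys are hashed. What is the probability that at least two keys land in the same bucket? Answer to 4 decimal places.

0.9983

It's easier to compute the probability that all 26 are distinct.
P(all distinct) = 60/60 · 59/60 · ··· · 35/60 ≈ 0.0017.
So the probability of at least one match is 1 − 0.0017 = 0.9983.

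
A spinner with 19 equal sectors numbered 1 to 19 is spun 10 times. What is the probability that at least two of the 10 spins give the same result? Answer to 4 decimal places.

P(all 10 different) = 19/19 · 18/19 · ··· · 10/19 ≈ 0.0547.
P(at least two equal) = 1 − 0.0547 = 0.9453.

0.9453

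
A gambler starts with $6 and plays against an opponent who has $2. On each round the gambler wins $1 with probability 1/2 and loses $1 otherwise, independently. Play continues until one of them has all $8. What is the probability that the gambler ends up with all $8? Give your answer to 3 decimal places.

0.750

With a fair step, P(i) = ½P(i−1) + ½P(i+1) with P(0)=0, P(8)=1 has the linear solution P(i) = i/8.
P(6) = 6/8 = 3/4 ≈ 0.750.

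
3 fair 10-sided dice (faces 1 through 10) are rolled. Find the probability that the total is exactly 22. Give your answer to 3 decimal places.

0.045

There are 10^3 = 1000 equally likely outcomes.
The number of ordered 3-tuples from {1,…,10} summing to 22 is 45.
P(sum = 22) = 45/1000 = 9/200 ≈ 0.045.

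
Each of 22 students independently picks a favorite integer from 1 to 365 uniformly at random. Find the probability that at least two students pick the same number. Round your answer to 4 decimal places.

0.4757

It's easier to compute the probability that all 22 are distinct.
P(all distinct) = 365/365 · 364/365 · ··· · 344/365 ≈ 0.5243.
So the probability of at least one match is 1 − 0.5243 = 0.4757.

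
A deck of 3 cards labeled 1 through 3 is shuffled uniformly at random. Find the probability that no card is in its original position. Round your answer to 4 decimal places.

0.3333

This is the derangement probability: permutations of 3 with no fixed point.
D(3) = 3! · (1 − 1/1! + 1/2! − ··· + (−1)^3/3!) = 2.
P = 2/6 = 1/3 ≈ 0.3333.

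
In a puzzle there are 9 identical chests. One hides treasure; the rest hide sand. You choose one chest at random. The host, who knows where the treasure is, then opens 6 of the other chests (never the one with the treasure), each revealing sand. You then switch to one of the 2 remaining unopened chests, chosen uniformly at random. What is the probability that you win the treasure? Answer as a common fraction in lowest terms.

4/9

Your original chest holds the treasure with probability 1/9, so the other 8 collectively hold it with probability 8/9.
The host can always find 6 empty chests to open, so the reveals don't change that 8/9; it is now spread over the 2 remaining unopened chests.
P(win by switching) = (8/9) · (1/2) = 4/9.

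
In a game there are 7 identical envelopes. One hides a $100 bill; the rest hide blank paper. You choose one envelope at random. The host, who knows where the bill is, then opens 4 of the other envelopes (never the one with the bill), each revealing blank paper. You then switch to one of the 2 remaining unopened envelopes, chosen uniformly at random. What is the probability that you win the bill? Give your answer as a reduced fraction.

Your original envelope holds the bill with probability 1/7, so the other 6 collectively hold it with probability 6/7.
The host can always find 4 empty envelopes to open, so the reveals don't change that 6/7; it is now spread over the 2 remaining unopened envelopes.
P(win by switching) = (6/7) · (1/2) = 3/7.

3/7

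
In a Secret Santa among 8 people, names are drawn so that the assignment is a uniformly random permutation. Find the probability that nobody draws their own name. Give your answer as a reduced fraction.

This is the derangement probability: permutations of 8 with no fixed point.
D(8) = 8! · (1 − 1/1! + 1/2! − ··· + (−1)^8/8!) = 14833.
P = 14833/40320 = 2119/5760.

2119/5760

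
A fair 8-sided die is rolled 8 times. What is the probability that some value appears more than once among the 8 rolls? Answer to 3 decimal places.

0.998

P(all 8 different) = 8/8 · 7/8 · ··· · 1/8 ≈ 0.002.
P(at least two equal) = 1 − 0.002 = 0.998.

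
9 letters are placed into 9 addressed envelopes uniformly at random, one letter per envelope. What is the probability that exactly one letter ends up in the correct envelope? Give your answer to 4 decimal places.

0.3679

Choose which one is fixed: C(9,1) = 9 ways.
The remaining 8 must have no fixed point: D(8) = 14833.
P = 9·14833/362880 = 2119/5760 ≈ 0.3679.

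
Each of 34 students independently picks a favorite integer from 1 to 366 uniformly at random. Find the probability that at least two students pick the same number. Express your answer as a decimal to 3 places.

It's easier to compute the probability that all 34 are distinct.
P(all distinct) = 366/366 · 365/366 · ··· · 333/366 ≈ 0.206.
So the probability of at least one match is 1 − 0.206 = 0.794.

0.794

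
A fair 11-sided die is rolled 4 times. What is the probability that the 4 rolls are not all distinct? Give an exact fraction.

611/1331

P(all 4 different) = 11/11 · 10/11 · ··· · 8/11 = 720/1331.
P(at least two equal) = 1 − 720/1331 = 611/1331.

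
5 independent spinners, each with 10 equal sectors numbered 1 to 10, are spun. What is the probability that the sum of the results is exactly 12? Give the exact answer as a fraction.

33/10000

There are 10^5 = 100000 equally likely outcomes.
The number of ordered 5-tuples from {1,…,10} summing to 12 is 330.
P(sum = 12) = 330/100000 = 33/10000.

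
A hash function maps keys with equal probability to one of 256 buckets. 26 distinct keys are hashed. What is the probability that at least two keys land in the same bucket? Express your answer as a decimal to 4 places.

0.7312

It's easier to compute the probability that all 26 are distinct.
P(all distinct) = 256/256 · 255/256 · ··· · 231/256 ≈ 0.2688.
So the probability of at least one match is 1 − 0.2688 = 0.7312.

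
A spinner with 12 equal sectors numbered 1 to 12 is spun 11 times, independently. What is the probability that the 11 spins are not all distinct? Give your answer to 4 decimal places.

P(all 11 different) = 12/12 · 11/12 · ··· · 2/12 ≈ 0.0006.
P(at least two equal) = 1 − 0.0006 = 0.9994.

0.9994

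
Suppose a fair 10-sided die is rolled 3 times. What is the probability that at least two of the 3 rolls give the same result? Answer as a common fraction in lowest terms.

P(all 3 different) = 10/10 · 9/10 · ··· · 8/10 = 18/25.
P(at least two equal) = 1 − 18/25 = 7/25.

7/25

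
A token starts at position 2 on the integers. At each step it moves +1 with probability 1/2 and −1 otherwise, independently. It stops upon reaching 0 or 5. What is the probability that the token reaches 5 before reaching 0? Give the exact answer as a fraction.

2/5

With a fair step, P(i) = ½P(i−1) + ½P(i+1) with P(0)=0, P(5)=1 has the linear solution P(i) = i/5.
P(2) = 2/5.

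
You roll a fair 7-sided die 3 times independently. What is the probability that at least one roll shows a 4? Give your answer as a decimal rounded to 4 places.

0.3703

P(no roll shows a 4) = (6/7)^3 ≈ 0.6297.
P(at least one) = 1 − 0.6297 = 0.3703.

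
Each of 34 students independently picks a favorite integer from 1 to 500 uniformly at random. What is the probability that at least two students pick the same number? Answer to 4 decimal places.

0.6827

It's easier to compute the probability that all 34 are distinct.
P(all distinct) = 500/500 · 499/500 · ··· · 467/500 ≈ 0.3173.
So the probability of at least one match is 1 − 0.3173 = 0.6827.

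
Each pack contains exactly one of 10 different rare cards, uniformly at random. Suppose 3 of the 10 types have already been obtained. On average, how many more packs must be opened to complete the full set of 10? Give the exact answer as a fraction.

Starting from 3 distinct types, each trial gives a new one with probability (10−i)/10 when i types are held, so the wait for the next new type is 10/(10−i).
E = 10/7 + 10/6 + 10/5 + 10/4 + 10/3 + 10/2 + 10/1 = 363/14.

363/14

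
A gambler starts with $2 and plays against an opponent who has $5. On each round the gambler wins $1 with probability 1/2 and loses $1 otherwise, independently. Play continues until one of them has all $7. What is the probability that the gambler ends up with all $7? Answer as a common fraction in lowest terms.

With a fair step, P(i) = ½P(i−1) + ½P(i+1) with P(0)=0, P(7)=1 has the linear solution P(i) = i/7.
P(2) = 2/7.

2/7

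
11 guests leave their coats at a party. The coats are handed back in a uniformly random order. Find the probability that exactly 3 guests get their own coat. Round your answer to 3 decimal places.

Choose which 3 of the 11 are fixed: C(11,3) = 165 ways.
The remaining 8 must have no fixed point: D(8) = 14833.
P = 165·14833/39916800 = 2119/34560 ≈ 0.061.

0.061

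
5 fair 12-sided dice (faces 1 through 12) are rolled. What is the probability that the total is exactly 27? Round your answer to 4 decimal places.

There are 12^5 = 248832 equally likely outcomes.
The number of ordered 5-tuples from {1,…,12} summing to 27 is 9945.
P(sum = 27) = 9945/248832 = 1105/27648 ≈ 0.0400.

0.0400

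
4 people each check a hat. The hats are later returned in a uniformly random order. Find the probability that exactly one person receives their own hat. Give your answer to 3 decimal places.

0.333

Choose which one is fixed: C(4,1) = 4 ways.
The remaining 3 must have no fixed point: D(3) = 2.
P = 4·2/24 = 1/3 ≈ 0.333.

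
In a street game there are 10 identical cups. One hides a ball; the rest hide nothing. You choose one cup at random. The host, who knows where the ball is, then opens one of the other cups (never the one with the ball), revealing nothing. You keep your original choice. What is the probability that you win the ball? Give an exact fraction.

1/10

The host can always open an empty cup regardless of your choice, so this gives no information about your original cup.
P(win by staying) = 1/10.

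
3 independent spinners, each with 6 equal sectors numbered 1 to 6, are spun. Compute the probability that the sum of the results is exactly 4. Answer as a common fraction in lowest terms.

There are 6^3 = 216 equally likely outcomes.
The number of ordered 3-tuples from {1,…,6} summing to 4 is 3.
P(sum = 4) = 3/216 = 1/72.

1/72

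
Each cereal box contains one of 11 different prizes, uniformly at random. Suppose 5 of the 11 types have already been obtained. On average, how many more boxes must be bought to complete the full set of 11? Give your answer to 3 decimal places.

Starting from 5 distinct types, each trial gives a new one with probability (11−i)/11 when i types are held, so the wait for the next new type is 11/(11−i).
E = 11/6 + 11/5 + 11/4 + 11/3 + 11/2 + 11/1 = 539/20 ≈ 26.950.

26.950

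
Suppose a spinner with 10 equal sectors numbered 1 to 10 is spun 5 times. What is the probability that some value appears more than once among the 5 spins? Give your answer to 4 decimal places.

0.6976

P(all 5 different) = 10/10 · 9/10 · ··· · 6/10 ≈ 0.3024.
P(at least two equal) = 1 − 0.3024 = 0.6976.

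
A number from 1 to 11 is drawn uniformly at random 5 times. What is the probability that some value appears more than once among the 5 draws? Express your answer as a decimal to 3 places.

P(all 5 different) = 11/11 · 10/11 · ··· · 7/11 ≈ 0.344.
P(at least two equal) = 1 − 0.344 = 0.656.

0.656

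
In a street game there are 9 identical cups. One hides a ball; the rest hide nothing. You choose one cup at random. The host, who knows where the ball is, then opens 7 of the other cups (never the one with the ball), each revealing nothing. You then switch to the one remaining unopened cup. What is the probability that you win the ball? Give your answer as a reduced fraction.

Your original cup holds the ball with probability 1/9, so the other 8 collectively hold it with probability 8/9.
The host can always find 7 empty cups to open, so the reveals don't change that 8/9; it is now spread over the 1 remaining unopened cup.
P(win by switching) = (8/9) · (1/1) = 8/9.

8/9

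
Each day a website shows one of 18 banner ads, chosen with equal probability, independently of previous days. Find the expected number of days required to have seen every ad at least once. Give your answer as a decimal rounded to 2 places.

After i distinct types are collected, each trial gives a new one with probability (18−i)/18, so the expected wait for the next new type is 18/(18−i).
E = 18/18 + 18/17 + 18/16 + 18/15 + 18/14 + 18/13 + 18/12 + 18/11 + 18/10 + 18/9 + 18/8 + 18/7 + 18/6 + 18/5 + 18/4 + 18/3 + 18/2 + 18/1 = 42822903/680680 ≈ 62.91.

62.91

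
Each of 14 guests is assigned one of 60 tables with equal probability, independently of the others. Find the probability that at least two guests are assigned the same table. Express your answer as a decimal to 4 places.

0.8070

It's easier to compute the probability that all 14 are distinct.
P(all distinct) = 60/60 · 59/60 · ··· · 47/60 ≈ 0.1930.
So the probability of at least one match is 1 − 0.1930 = 0.8070.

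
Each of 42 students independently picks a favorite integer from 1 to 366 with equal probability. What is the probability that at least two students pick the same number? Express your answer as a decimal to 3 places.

It's easier to compute the probability that all 42 are distinct.
P(all distinct) = 366/366 · 365/366 · ··· · 325/366 ≈ 0.087.
So the probability of at least one match is 1 − 0.087 = 0.913.

0.913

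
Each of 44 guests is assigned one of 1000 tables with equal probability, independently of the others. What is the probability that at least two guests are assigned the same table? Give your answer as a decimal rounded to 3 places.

It's easier to compute the probability that all 44 are distinct.
P(all distinct) = 1000/1000 · 999/1000 · ··· · 957/1000 ≈ 0.383.
So the probability of at least one match is 1 − 0.383 = 0.617.

0.617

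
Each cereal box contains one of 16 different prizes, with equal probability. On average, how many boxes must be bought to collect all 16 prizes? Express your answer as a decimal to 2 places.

After i distinct types are collected, each trial gives a new one with probability (16−i)/16, so the expected wait for the next new type is 16/(16−i).
E = 16/16 + 16/15 + 16/14 + 16/13 + 16/12 + 16/11 + 16/10 + 16/9 + 16/8 + 16/7 + 16/6 + 16/5 + 16/4 + 16/3 + 16/2 + 16/1 = 2436559/45045 ≈ 54.09.

54.09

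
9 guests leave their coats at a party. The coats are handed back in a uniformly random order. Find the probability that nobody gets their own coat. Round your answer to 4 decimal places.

This is the derangement probability: permutations of 9 with no fixed point.
D(9) = 9! · (1 − 1/1! + 1/2! − ··· + (−1)^9/9!) = 133496.
P = 133496/362880 = 16687/45360 ≈ 0.3679.

0.3679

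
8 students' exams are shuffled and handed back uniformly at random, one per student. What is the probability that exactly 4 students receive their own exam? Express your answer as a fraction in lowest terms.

Choose which 4 of the 8 are fixed: C(8,4) = 70 ways.
The remaining 4 must have no fixed point: D(4) = 9.
P = 70·9/40320 = 1/64.

1/64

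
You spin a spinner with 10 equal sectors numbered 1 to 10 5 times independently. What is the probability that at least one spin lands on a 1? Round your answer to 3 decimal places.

0.410

P(no spin lands on a 1) = (9/10)^5 ≈ 0.590.
P(at least one) = 1 − 0.590 = 0.410.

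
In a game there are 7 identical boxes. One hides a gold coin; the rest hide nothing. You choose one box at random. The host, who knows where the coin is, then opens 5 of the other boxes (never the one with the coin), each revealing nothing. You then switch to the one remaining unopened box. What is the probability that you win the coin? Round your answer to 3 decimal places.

Your original box holds the coin with probability 1/7, so the other 6 collectively hold it with probability 6/7.
The host can always find 5 empty boxes to open, so the reveals don't change that 6/7; it is now spread over the 1 remaining unopened box.
P(win by switching) = (6/7) · (1/1) = 6/7 ≈ 0.857.

0.857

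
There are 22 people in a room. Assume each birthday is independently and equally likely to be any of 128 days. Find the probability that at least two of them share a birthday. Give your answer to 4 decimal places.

It's easier to compute the probability that all 22 are distinct.
P(all distinct) = 128/128 · 127/128 · ··· · 107/128 ≈ 0.1473.
So the probability of at least one match is 1 − 0.1473 = 0.8527.

0.8527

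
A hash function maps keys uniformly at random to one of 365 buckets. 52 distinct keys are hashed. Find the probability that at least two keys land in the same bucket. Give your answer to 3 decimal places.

It's easier to compute the probability that all 52 are distinct.
P(all distinct) = 365/365 · 364/365 · ··· · 314/365 ≈ 0.022.
So the probability of at least one match is 1 − 0.022 = 0.978.

0.978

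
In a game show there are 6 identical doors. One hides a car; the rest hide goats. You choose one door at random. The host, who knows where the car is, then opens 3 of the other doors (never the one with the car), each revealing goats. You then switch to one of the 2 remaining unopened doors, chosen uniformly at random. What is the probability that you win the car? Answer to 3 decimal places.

0.417

Your original door holds the car with probability 1/6, so the other 5 collectively hold it with probability 5/6.
The host can always find 3 empty doors to open, so the reveals don't change that 5/6; it is now spread over the 2 remaining unopened doors.
P(win by switching) = (5/6) · (1/2) = 5/12 ≈ 0.417.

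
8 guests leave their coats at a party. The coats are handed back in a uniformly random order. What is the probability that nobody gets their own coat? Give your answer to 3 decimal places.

This is the derangement probability: permutations of 8 with no fixed point.
D(8) = 8! · (1 − 1/1! + 1/2! − ··· + (−1)^8/8!) = 14833.
P = 14833/40320 = 2119/5760 ≈ 0.368.

0.368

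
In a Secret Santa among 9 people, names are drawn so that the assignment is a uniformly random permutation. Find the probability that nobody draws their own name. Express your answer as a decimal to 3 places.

0.368

This is the derangement probability: permutations of 9 with no fixed point.
D(9) = 9! · (1 − 1/1! + 1/2! − ··· + (−1)^9/9!) = 133496.
P = 133496/362880 = 16687/45360 ≈ 0.368.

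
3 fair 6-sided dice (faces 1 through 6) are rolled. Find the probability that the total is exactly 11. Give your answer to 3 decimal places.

There are 6^3 = 216 equally likely outcomes.
The number of ordered 3-tuples from {1,…,6} summing to 11 is 27.
P(sum = 11) = 27/216 = 1/8 ≈ 0.125.

0.125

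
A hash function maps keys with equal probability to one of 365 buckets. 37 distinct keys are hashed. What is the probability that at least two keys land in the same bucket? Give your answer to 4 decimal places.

0.8487

It's easier to compute the probability that all 37 are distinct.
P(all distinct) = 365/365 · 364/365 · ··· · 329/365 ≈ 0.1513.
So the probability of at least one match is 1 − 0.1513 = 0.8487.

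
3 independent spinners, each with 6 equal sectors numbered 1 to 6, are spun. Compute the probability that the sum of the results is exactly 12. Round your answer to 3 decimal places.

0.116

There are 6^3 = 216 equally likely outcomes.
The number of ordered 3-tuples from {1,…,6} summing to 12 is 25.
P(sum = 12) = 25/216 ≈ 0.116.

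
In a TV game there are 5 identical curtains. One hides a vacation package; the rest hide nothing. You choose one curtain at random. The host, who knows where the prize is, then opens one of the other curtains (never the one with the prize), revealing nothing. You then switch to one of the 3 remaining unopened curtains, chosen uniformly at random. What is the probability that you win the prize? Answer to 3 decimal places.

Your original curtain holds the prize with probability 1/5, so the other 4 collectively hold it with probability 4/5.
The host can always find an empty curtain to open, so this doesn't change that 4/5; it is now spread over the 3 remaining unopened curtains.
P(win by switching) = (4/5) · (1/3) = 4/15 ≈ 0.267.

0.267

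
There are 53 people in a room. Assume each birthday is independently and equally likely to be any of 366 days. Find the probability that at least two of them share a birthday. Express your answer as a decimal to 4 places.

0.9809

It's easier to compute the probability that all 53 are distinct.
P(all distinct) = 366/366 · 365/366 · ··· · 314/366 ≈ 0.0191.
So the probability of at least one match is 1 − 0.0191 = 0.9809.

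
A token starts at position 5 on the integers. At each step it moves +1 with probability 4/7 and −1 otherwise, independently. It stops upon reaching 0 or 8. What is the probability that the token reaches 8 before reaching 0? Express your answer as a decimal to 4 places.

Let r = q/p = (3/7)/(4/7) = 3/4. The recurrence P(i) = p·P(i+1) + q·P(i−1) with P(0)=0, P(8)=1 gives P(i) = (1 − r^i)/(1 − r^8).
P(5) = (1 − (3/4)^5) / (1 − (3/4)^8) = 49984/58975 ≈ 0.8475.

0.8475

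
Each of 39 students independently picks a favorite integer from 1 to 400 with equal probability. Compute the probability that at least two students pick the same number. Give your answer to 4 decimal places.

0.8527

It's easier to compute the probability that all 39 are distinct.
P(all distinct) = 400/400 · 399/400 · ··· · 362/400 ≈ 0.1473.
So the probability of at least one match is 1 − 0.1473 = 0.8527.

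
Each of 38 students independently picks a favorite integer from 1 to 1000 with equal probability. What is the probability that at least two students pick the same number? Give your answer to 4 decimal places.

0.5093

It's easier to compute the probability that all 38 are distinct.
P(all distinct) = 1000/1000 · 999/1000 · ··· · 963/1000 ≈ 0.4907.
So the probability of at least one match is 1 − 0.4907 = 0.5093.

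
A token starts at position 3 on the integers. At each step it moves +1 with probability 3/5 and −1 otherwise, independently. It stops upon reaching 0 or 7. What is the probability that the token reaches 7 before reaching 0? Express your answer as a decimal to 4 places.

Let r = q/p = (2/5)/(3/5) = 2/3. The recurrence P(i) = p·P(i+1) + q·P(i−1) with P(0)=0, P(7)=1 gives P(i) = (1 − r^i)/(1 − r^7).
P(3) = (1 − (2/3)^3) / (1 − (2/3)^7) = 1539/2059 ≈ 0.7475.

0.7475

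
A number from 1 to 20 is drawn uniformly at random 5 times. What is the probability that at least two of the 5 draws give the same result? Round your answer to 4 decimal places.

P(all 5 different) = 20/20 · 19/20 · ··· · 16/20 ≈ 0.5814.
P(at least two equal) = 1 − 0.5814 = 0.4186.

0.4186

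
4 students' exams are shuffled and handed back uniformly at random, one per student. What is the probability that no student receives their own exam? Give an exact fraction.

This is the derangement probability: permutations of 4 with no fixed point.
D(4) = 4! · (1 − 1/1! + 1/2! − ··· + (−1)^4/4!) = 9.
P = 9/24 = 3/8.

3/8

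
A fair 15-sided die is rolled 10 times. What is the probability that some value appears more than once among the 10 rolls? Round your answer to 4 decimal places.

P(all 10 different) = 15/15 · 14/15 · ··· · 6/15 ≈ 0.0189.
P(at least two equal) = 1 − 0.0189 = 0.9811.

0.9811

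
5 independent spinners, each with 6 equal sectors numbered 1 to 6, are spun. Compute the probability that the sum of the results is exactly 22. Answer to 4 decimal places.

There are 6^5 = 7776 equally likely outcomes.
The number of ordered 5-tuples from {1,…,6} summing to 22 is 420.
P(sum = 22) = 420/7776 = 35/648 ≈ 0.0540.

0.0540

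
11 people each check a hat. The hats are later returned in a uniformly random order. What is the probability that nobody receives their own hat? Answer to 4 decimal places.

0.3679

This is the derangement probability: permutations of 11 with no fixed point.
D(11) = 11! · (1 − 1/1! + 1/2! − ··· + (−1)^11/11!) = 14684570.
P = 14684570/39916800 = 1468457/3991680 ≈ 0.3679.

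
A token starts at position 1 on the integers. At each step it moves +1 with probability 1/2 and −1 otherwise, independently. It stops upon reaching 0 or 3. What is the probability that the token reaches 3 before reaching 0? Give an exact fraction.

With a fair step, P(i) = ½P(i−1) + ½P(i+1) with P(0)=0, P(3)=1 has the linear solution P(i) = i/3.
P(1) = 1/3.

1/3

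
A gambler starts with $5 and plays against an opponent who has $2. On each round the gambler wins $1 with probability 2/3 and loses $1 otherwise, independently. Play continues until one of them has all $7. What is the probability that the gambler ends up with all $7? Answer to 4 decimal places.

0.9764

Let r = q/p = (1/3)/(2/3) = 1/2. The recurrence P(i) = p·P(i+1) + q·P(i−1) with P(0)=0, P(7)=1 gives P(i) = (1 − r^i)/(1 − r^7).
P(5) = (1 − (1/2)^5) / (1 − (1/2)^7) = 124/127 ≈ 0.9764.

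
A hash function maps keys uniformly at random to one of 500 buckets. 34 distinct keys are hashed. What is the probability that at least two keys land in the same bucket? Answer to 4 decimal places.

0.6827

It's easier to compute the probability that all 34 are distinct.
P(all distinct) = 500/500 · 499/500 · ··· · 467/500 ≈ 0.3173.
So the probability of at least one match is 1 − 0.3173 = 0.6827.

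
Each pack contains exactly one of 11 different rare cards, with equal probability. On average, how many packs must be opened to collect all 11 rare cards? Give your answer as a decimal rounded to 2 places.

33.22

After i distinct types are collected, each trial gives a new one with probability (11−i)/11, so the expected wait for the next new type is 11/(11−i).
E = 11/11 + 11/10 + 11/9 + 11/8 + 11/7 + 11/6 + 11/5 + 11/4 + 11/3 + 11/2 + 11/1 = 83711/2520 ≈ 33.22.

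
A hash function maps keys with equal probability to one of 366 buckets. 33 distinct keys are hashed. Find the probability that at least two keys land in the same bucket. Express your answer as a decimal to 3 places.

It's easier to compute the probability that all 33 are distinct.
P(all distinct) = 366/366 · 365/366 · ··· · 334/366 ≈ 0.226.
So the probability of at least one match is 1 − 0.226 = 0.774.

0.774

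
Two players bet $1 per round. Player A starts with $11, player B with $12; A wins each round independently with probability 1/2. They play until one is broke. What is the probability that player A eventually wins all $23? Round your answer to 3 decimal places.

0.478

With a fair step, P(i) = ½P(i−1) + ½P(i+1) with P(0)=0, P(23)=1 has the linear solution P(i) = i/23.
P(11) = 11/23 ≈ 0.478.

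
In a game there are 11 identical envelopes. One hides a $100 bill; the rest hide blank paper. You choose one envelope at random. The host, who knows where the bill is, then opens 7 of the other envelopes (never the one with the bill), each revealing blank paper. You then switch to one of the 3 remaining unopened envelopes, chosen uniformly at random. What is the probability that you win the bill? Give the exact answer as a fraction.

10/33

Your original envelope holds the bill with probability 1/11, so the other 10 collectively hold it with probability 10/11.
The host can always find 7 empty envelopes to open, so the reveals don't change that 10/11; it is now spread over the 3 remaining unopened envelopes.
P(win by switching) = (10/11) · (1/3) = 10/33.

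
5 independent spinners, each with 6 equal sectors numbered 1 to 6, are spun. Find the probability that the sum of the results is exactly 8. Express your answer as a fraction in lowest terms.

35/7776

There are 6^5 = 7776 equally likely outcomes.
The number of ordered 5-tuples from {1,…,6} summing to 8 is 35.
P(sum = 8) = 35/7776.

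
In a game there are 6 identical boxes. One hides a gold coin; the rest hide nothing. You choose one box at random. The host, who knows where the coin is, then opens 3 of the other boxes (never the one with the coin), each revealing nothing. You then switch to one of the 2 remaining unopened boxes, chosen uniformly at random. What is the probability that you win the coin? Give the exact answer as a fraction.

Your original box holds the coin with probability 1/6, so the other 5 collectively hold it with probability 5/6.
The host can always find 3 empty boxes to open, so the reveals don't change that 5/6; it is now spread over the 2 remaining unopened boxes.
P(win by switching) = (5/6) · (1/2) = 5/12.

5/12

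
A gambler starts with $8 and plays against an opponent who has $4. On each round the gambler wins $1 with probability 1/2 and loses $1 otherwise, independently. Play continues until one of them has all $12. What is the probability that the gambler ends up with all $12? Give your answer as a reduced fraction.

With a fair step, P(i) = ½P(i−1) + ½P(i+1) with P(0)=0, P(12)=1 has the linear solution P(i) = i/12.
P(8) = 8/12 = 2/3.

2/3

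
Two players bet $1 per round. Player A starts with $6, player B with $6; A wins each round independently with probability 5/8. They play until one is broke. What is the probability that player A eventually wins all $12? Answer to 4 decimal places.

0.9554

Let r = q/p = (3/8)/(5/8) = 3/5. The recurrence P(i) = p·P(i+1) + q·P(i−1) with P(0)=0, P(12)=1 gives P(i) = (1 − r^i)/(1 − r^12).
P(6) = (1 − (3/5)^6) / (1 − (3/5)^12) = 15625/16354 ≈ 0.9554.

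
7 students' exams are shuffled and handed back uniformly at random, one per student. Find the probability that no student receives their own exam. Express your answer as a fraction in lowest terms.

This is the derangement probability: permutations of 7 with no fixed point.
D(7) = 7! · (1 − 1/1! + 1/2! − ··· + (−1)^7/7!) = 1854.
P = 1854/5040 = 103/280.

103/280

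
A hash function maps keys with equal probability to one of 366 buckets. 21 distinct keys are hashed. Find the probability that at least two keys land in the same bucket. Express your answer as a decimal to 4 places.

It's easier to compute the probability that all 21 are distinct.
P(all distinct) = 366/366 · 365/366 · ··· · 346/366 ≈ 0.5572.
So the probability of at least one match is 1 − 0.5572 = 0.4428.

0.4428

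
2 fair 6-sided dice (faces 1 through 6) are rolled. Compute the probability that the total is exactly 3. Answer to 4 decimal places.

0.0556

There are 6^2 = 36 equally likely outcomes.
The number of ordered 2-tuples from {1,…,6} summing to 3 is 2.
P(sum = 3) = 2/36 = 1/18 ≈ 0.0556.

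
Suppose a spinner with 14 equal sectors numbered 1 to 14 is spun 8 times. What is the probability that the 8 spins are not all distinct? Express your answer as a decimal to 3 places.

P(all 8 different) = 14/14 · 13/14 · ··· · 7/14 ≈ 0.082.
P(at least two equal) = 1 − 0.082 = 0.918.

0.918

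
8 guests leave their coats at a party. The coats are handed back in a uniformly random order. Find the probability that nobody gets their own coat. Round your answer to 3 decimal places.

This is the derangement probability: permutations of 8 with no fixed point.
D(8) = 8! · (1 − 1/1! + 1/2! − ··· + (−1)^8/8!) = 14833.
P = 14833/40320 = 2119/5760 ≈ 0.368.

0.368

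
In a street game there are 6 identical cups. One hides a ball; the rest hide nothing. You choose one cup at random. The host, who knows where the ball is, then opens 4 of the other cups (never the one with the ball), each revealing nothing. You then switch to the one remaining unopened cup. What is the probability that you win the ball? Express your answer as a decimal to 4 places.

0.8333

Your original cup holds the ball with probability 1/6, so the other 5 collectively hold it with probability 5/6.
The host can always find 4 empty cups to open, so the reveals don't change that 5/6; it is now spread over the 1 remaining unopened cup.
P(win by switching) = (5/6) · (1/1) = 5/6 ≈ 0.8333.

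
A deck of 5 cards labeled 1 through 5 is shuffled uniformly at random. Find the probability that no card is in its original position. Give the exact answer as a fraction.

11/30

This is the derangement probability: permutations of 5 with no fixed point.
D(5) = 5! · (1 − 1/1! + 1/2! − ··· + (−1)^5/5!) = 44.
P = 44/120 = 11/30.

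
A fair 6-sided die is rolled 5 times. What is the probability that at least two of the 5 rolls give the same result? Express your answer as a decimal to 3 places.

0.907

P(all 5 different) = 6/6 · 5/6 · ··· · 2/6 ≈ 0.093.
P(at least two equal) = 1 − 0.093 = 0.907.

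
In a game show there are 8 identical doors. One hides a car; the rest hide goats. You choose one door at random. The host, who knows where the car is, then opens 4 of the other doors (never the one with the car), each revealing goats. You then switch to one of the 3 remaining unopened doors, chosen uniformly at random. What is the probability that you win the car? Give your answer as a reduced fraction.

7/24

Your original door holds the car with probability 1/8, so the other 7 collectively hold it with probability 7/8.
The host can always find 4 empty doors to open, so the reveals don't change that 7/8; it is now spread over the 3 remaining unopened doors.
P(win by switching) = (7/8) · (1/3) = 7/24.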